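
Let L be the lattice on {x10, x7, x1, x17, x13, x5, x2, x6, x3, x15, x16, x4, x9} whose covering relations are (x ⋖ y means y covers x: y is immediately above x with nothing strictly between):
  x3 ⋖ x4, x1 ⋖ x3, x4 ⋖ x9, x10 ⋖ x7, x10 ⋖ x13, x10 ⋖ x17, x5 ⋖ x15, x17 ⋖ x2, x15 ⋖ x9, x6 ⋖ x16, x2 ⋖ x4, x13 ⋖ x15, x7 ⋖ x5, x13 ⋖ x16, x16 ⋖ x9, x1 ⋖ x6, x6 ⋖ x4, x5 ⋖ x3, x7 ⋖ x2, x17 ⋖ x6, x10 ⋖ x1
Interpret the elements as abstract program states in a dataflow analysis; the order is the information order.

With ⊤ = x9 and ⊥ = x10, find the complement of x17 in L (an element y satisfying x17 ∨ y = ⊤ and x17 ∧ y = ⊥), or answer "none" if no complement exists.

x15

Need y with x17 ∨ y = x9 and x17 ∧ y = x10.
Checking each element gives: x15.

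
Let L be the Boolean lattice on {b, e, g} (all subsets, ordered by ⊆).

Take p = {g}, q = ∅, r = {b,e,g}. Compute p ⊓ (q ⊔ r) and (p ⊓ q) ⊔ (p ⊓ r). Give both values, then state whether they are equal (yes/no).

q ⊔ r = {b,e,g}, so p ⊓ (q ⊔ r) = {g} ⊓ {b,e,g} = {g}.
p ⊓ q = ∅ and p ⊓ r = {g}, so (p ⊓ q) ⊔ (p ⊓ r) = ∅ ⊔ {g} = {g}.
Equal: yes.

{g}; {g}; yes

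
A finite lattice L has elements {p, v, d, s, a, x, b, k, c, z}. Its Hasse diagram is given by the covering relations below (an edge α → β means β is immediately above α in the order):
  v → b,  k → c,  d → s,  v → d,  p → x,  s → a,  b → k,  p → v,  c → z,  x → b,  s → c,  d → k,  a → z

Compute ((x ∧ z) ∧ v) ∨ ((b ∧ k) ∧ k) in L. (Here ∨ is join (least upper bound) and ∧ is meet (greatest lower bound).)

x ∧ z = x
x ∧ v = p
b ∧ k = b
b ∧ k = b
p ∨ b = b

b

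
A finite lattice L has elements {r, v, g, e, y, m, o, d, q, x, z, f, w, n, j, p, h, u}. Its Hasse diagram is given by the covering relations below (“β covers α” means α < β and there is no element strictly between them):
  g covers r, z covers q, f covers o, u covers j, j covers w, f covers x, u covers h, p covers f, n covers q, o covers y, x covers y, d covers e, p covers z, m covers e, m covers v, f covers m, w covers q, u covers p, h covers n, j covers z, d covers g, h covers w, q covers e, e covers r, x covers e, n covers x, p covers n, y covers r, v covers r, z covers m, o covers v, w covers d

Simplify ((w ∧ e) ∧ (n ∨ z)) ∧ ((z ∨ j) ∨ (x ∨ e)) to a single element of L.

e

w ∧ e = e
n ∨ z = p
e ∧ p = e
z ∨ j = j
x ∨ e = x
j ∨ x = u
e ∧ u = e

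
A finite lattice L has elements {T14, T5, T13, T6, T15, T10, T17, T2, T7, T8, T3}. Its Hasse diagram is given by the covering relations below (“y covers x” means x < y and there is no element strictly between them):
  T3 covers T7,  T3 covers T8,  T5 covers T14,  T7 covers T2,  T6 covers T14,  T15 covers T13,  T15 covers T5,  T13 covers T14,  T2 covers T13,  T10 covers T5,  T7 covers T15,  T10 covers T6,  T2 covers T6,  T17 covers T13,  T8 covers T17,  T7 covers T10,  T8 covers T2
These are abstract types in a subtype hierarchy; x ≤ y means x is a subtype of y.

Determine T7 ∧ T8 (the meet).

Common lower bounds of {T7, T8}: T13, T14, T2, T6.
The greatest among these is T2.

T2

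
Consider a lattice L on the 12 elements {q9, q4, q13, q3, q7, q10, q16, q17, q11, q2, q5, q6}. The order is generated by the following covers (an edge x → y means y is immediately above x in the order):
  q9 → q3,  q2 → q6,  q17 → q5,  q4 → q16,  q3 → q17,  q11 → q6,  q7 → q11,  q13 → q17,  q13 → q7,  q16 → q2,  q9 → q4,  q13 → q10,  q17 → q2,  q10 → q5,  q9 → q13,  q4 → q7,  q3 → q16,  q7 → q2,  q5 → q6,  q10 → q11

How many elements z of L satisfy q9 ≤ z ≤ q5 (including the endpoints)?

6

The interval [q9, q5] = {q10, q13, q17, q3, q5, q9}, which has 6 elements.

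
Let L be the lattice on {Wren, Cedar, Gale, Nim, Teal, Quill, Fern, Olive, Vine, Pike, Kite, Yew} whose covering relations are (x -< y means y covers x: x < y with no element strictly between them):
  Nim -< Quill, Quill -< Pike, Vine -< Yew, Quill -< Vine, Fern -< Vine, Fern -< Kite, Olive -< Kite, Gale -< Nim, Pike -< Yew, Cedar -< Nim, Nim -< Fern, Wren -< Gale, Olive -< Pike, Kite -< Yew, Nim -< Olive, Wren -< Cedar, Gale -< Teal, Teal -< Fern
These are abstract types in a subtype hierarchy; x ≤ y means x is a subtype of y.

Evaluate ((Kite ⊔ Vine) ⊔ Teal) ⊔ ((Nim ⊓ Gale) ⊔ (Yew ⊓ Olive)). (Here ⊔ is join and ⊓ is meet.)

Kite ∨ Vine = Yew
Yew ∨ Teal = Yew
Nim ∧ Gale = Gale
Yew ∧ Olive = Olive
Gale ∨ Olive = Olive
Yew ∨ Olive = Yew

Yew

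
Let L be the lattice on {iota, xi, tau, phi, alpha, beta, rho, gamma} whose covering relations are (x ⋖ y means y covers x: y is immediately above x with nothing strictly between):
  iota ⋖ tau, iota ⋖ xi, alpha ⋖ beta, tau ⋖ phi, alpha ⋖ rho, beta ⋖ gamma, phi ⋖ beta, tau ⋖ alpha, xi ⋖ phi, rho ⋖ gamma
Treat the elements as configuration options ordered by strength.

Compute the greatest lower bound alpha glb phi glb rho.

tau

Common lower bounds of {alpha, phi, rho}: iota, tau.
The greatest among these is tau.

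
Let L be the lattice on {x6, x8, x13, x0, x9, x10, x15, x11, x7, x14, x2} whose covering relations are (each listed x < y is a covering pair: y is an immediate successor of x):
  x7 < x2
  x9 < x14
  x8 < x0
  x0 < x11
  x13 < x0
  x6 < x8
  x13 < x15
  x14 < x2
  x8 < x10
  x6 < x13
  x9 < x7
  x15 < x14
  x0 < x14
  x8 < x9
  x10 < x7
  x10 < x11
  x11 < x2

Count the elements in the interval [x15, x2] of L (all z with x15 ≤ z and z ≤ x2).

The interval [x15, x2] = {x14, x15, x2}, which has 3 elements.

3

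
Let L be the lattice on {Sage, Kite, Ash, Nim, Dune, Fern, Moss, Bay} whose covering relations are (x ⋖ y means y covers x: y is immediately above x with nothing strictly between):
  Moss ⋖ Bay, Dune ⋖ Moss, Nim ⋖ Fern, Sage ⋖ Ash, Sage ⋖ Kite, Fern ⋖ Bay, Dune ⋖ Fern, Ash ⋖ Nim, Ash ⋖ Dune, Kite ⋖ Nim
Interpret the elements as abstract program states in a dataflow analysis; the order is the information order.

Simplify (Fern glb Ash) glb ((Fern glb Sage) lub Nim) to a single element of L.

Fern ∧ Ash = Ash
Fern ∧ Sage = Sage
Sage ∨ Nim = Nim
Ash ∧ Nim = Ash

Ash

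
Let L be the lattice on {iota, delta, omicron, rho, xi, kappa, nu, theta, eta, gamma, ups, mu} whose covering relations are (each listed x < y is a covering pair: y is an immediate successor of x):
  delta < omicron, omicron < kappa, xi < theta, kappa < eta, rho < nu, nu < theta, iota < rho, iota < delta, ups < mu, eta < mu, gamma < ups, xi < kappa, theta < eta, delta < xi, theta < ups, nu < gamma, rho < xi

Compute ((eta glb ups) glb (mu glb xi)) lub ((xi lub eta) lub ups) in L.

mu

eta ∧ ups = theta
mu ∧ xi = xi
theta ∧ xi = xi
xi ∨ eta = eta
eta ∨ ups = mu
xi ∨ mu = mu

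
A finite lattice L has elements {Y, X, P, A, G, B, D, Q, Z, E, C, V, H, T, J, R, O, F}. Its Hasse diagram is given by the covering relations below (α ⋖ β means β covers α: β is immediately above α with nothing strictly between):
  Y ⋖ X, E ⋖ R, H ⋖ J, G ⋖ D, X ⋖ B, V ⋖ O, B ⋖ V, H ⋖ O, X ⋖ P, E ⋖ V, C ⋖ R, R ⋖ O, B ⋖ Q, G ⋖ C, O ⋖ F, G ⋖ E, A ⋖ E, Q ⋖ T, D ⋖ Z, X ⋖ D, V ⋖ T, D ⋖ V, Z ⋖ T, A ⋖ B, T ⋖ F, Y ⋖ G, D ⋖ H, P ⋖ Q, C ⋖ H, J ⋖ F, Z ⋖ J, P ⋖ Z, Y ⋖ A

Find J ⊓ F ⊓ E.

G

Common lower bounds of {J, F, E}: G, Y.
The greatest among these is G.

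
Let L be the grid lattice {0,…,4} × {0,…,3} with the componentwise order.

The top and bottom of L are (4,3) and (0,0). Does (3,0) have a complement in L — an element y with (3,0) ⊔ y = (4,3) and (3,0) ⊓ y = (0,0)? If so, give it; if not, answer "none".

none

For every candidate y, either (3,0) ∨ y ≠ (4,3) or (3,0) ∧ y ≠ (0,0); no complement exists.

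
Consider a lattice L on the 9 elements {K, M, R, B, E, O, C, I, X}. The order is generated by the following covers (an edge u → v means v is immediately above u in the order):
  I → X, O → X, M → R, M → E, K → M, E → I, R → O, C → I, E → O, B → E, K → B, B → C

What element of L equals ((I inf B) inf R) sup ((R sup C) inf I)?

I

I ∧ B = B
B ∧ R = K
R ∨ C = X
X ∧ I = I
K ∨ I = I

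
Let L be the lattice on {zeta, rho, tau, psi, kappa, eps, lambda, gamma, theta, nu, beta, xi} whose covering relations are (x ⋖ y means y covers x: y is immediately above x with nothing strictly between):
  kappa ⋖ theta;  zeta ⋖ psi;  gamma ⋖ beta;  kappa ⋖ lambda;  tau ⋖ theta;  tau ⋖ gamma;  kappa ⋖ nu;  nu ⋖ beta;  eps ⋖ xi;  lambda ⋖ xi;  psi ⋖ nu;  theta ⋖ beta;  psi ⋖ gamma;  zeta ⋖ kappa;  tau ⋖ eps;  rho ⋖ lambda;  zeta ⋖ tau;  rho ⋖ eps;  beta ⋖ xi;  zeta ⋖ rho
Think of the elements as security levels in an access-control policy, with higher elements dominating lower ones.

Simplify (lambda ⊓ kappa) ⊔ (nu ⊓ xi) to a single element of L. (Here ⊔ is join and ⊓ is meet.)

lambda ∧ kappa = kappa
nu ∧ xi = nu
kappa ∨ nu = nu

nu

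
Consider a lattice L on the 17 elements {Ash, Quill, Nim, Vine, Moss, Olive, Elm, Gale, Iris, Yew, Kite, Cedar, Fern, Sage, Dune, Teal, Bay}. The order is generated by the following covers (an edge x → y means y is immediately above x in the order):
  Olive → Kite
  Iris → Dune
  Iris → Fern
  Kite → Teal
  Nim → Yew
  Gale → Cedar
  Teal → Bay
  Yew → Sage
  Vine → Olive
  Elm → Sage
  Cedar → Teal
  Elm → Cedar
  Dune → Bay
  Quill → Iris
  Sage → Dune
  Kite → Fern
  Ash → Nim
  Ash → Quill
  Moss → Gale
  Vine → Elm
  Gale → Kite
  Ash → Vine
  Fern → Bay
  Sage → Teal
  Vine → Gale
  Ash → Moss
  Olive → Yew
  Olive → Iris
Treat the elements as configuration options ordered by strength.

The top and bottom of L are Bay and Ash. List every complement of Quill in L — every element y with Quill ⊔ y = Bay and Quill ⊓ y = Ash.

Need y with Quill ∨ y = Bay and Quill ∧ y = Ash.
Checking each element gives: Cedar, Teal.

Cedar, Teal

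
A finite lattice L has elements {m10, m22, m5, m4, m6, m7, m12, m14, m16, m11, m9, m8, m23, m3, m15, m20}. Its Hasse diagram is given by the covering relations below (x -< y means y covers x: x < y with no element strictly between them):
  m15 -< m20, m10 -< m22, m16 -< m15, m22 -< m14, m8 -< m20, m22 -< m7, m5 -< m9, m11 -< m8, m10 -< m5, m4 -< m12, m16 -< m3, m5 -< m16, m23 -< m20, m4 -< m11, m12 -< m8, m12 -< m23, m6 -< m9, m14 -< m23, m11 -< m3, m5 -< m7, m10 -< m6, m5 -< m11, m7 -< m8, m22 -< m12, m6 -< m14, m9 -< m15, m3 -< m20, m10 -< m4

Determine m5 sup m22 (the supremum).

Common upper bounds of {m5, m22}: m20, m7, m8.
The least among these is m7.

m7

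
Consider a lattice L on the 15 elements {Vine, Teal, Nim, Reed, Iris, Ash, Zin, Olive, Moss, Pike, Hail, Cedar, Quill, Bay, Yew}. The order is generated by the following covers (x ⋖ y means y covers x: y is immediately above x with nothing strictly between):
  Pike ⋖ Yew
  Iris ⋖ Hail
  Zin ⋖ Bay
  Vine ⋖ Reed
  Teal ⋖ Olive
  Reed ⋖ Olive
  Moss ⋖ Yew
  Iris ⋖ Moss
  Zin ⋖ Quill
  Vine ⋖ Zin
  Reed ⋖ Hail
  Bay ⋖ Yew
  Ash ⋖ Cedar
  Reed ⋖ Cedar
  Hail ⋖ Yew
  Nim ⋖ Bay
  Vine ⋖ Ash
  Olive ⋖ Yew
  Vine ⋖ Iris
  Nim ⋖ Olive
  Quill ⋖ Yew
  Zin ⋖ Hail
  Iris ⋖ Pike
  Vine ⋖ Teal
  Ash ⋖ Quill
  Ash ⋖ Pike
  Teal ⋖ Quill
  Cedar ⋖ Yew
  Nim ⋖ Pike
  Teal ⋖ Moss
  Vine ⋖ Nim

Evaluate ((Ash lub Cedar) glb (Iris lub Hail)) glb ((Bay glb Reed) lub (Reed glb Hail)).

Ash ∨ Cedar = Cedar
Iris ∨ Hail = Hail
Cedar ∧ Hail = Reed
Bay ∧ Reed = Vine
Reed ∧ Hail = Reed
Vine ∨ Reed = Reed
Reed ∧ Reed = Reed

Reed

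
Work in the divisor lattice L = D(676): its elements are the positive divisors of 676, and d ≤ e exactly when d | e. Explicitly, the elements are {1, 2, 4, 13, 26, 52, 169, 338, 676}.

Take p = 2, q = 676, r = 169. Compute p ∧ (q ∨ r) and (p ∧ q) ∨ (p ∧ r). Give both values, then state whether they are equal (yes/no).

2; 2; yes

q ∨ r = 676, so p ∧ (q ∨ r) = 2 ∧ 676 = 2.
p ∧ q = 2 and p ∧ r = 1, so (p ∧ q) ∨ (p ∧ r) = 2 ∨ 1 = 2.
Equal: yes.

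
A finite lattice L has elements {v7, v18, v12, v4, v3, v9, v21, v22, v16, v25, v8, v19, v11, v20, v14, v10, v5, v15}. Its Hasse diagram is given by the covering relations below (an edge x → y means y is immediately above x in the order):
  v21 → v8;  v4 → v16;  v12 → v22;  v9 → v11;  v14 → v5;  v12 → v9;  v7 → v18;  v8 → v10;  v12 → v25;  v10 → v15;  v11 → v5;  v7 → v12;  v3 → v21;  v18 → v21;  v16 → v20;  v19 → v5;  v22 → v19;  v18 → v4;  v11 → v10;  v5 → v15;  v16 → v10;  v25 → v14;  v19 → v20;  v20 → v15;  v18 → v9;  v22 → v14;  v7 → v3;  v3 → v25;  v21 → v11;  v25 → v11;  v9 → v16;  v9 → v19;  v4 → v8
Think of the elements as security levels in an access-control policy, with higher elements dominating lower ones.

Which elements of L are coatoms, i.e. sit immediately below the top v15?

v10, v20, v5

The coatoms are exactly the elements covered by v15: v10, v20, v5.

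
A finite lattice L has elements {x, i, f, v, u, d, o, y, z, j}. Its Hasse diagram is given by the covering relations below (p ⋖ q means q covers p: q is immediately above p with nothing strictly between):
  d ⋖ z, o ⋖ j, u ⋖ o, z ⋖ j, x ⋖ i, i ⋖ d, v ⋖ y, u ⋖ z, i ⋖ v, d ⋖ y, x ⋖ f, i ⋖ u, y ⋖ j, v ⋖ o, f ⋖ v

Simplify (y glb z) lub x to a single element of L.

y ∧ z = d
d ∨ x = d

d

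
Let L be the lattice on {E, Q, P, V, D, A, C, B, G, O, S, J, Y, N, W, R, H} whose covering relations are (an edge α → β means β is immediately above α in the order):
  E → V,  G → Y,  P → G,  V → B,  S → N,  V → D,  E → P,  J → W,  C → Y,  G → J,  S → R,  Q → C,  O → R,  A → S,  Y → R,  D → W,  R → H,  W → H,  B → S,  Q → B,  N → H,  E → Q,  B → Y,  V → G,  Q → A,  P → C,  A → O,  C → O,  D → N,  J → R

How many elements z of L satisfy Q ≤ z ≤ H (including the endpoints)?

10

The interval [Q, H] = {A, B, C, H, N, O, Q, R, S, Y}, which has 10 elements.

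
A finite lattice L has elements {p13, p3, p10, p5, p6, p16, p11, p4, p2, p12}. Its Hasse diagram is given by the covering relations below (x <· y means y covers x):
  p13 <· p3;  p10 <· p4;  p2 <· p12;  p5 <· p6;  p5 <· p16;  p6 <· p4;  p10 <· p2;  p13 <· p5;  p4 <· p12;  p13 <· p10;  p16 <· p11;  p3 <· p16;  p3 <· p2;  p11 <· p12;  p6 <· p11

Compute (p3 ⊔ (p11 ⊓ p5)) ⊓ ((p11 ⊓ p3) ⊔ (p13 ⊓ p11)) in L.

p11 ∧ p5 = p5
p3 ∨ p5 = p16
p11 ∧ p3 = p3
p13 ∧ p11 = p13
p3 ∨ p13 = p3
p16 ∧ p3 = p3

p3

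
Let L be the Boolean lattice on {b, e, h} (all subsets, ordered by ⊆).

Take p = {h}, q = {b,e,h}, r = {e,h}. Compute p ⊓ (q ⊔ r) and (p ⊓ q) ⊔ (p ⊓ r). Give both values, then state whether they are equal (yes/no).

q ⊔ r = {b,e,h}, so p ⊓ (q ⊔ r) = {h} ⊓ {b,e,h} = {h}.
p ⊓ q = {h} and p ⊓ r = {h}, so (p ⊓ q) ⊔ (p ⊓ r) = {h} ⊔ {h} = {h}.
Equal: yes.

{h}; {h}; yes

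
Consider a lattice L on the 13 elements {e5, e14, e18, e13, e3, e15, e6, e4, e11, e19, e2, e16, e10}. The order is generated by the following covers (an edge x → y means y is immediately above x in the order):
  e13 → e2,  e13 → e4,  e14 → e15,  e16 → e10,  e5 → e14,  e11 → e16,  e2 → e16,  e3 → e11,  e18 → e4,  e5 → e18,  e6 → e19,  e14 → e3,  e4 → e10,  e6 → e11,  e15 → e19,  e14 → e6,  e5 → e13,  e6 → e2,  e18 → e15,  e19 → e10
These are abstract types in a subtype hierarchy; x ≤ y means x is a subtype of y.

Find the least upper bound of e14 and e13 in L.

e2

Common upper bounds of {e14, e13}: e10, e16, e2.
The least among these is e2.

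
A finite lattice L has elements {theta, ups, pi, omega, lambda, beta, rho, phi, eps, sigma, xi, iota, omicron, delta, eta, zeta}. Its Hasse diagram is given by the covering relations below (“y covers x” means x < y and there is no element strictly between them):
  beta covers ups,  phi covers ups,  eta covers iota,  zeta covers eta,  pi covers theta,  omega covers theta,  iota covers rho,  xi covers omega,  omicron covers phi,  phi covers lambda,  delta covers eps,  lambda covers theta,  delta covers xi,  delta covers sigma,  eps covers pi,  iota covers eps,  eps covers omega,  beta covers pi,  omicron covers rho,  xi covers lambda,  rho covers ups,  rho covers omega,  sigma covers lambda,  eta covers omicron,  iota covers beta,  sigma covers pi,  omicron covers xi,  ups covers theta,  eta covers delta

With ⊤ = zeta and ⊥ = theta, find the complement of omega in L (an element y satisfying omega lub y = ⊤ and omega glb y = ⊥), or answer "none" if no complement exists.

For every candidate y, either omega ∨ y ≠ zeta or omega ∧ y ≠ theta; no complement exists.

none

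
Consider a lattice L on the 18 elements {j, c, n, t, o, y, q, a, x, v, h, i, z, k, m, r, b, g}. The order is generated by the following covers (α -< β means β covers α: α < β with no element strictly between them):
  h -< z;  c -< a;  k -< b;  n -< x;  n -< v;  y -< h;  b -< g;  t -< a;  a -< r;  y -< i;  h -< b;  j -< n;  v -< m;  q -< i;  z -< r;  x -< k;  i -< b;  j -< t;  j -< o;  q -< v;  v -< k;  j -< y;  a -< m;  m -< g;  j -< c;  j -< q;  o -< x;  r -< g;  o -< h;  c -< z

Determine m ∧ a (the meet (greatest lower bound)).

Common lower bounds of {m, a}: a, c, j, t.
The greatest among these is a.

a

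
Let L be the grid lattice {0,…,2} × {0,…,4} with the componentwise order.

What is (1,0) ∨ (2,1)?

In a product of chains, the join is componentwise max, giving (2,1).

(2,1)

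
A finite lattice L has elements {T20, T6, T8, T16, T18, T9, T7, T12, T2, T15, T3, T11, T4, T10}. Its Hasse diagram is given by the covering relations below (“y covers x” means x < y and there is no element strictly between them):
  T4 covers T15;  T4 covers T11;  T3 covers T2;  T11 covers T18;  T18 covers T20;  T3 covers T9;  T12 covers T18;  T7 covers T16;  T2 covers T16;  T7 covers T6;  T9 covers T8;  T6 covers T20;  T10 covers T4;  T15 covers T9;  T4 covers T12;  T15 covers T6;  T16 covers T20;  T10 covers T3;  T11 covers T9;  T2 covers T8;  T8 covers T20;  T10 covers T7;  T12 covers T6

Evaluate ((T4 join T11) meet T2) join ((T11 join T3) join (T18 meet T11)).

T10

T4 ∨ T11 = T4
T4 ∧ T2 = T8
T11 ∨ T3 = T10
T18 ∧ T11 = T18
T10 ∨ T18 = T10
T8 ∨ T10 = T10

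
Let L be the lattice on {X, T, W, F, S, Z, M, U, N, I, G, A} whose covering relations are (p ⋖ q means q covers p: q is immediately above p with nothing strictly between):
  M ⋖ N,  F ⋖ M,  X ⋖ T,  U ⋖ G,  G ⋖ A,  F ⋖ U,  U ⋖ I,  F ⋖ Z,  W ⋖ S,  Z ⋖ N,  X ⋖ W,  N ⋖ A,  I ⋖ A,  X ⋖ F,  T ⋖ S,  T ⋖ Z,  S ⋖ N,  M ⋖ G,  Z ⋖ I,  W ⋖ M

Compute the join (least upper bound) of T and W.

S

Common upper bounds of {T, W}: A, N, S.
The least among these is S.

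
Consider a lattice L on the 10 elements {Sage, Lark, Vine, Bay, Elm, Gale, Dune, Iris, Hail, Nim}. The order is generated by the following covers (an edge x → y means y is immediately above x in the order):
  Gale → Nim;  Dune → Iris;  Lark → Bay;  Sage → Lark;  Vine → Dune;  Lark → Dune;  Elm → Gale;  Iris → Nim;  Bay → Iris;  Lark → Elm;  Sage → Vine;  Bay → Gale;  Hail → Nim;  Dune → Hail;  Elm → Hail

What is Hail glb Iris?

Common lower bounds of {Hail, Iris}: Dune, Lark, Sage, Vine.
The greatest among these is Dune.

Dune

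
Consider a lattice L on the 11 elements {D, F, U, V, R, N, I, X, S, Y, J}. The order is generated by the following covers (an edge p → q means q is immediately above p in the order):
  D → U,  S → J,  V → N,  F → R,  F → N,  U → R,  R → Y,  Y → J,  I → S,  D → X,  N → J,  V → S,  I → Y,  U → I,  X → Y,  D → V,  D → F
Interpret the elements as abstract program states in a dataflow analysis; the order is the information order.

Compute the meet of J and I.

Common lower bounds of {J, I}: D, I, U.
The greatest among these is I.

I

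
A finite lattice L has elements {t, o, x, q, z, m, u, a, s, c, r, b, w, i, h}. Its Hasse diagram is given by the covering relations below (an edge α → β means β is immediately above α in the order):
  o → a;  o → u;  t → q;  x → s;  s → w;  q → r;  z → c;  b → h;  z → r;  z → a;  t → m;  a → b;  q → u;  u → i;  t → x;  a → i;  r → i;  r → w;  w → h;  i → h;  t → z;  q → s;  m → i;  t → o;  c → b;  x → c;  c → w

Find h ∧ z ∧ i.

Common lower bounds of {h, z, i}: t, z.
The greatest among these is z.

z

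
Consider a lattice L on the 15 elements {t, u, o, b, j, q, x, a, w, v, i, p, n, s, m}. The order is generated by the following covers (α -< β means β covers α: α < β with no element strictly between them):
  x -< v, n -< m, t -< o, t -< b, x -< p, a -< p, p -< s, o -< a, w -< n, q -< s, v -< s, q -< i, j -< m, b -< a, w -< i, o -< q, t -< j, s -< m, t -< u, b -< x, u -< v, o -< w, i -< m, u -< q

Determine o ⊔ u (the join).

Common upper bounds of {o, u}: i, m, q, s.
The least among these is q.

q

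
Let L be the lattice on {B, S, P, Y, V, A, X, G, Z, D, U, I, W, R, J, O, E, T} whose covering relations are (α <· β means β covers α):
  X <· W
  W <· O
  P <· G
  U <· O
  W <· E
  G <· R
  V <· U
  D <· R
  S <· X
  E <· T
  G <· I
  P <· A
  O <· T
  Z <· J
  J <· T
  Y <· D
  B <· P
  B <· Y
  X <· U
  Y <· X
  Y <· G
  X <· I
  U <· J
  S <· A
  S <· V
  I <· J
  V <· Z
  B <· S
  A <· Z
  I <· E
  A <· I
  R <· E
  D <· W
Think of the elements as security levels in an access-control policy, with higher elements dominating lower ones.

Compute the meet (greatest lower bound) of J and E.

I

Common lower bounds of {J, E}: A, B, G, I, P, S, X, Y.
The greatest among these is I.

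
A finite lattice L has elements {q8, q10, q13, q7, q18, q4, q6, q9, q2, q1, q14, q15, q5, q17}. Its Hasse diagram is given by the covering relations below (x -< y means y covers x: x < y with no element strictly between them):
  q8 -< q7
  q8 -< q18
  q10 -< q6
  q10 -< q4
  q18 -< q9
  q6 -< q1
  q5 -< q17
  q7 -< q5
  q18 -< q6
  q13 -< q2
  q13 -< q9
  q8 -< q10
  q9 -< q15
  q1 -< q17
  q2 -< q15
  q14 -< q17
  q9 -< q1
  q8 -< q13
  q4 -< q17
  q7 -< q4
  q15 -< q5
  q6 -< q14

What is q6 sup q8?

Common upper bounds of {q6, q8}: q1, q14, q17, q6.
The least among these is q6.

q6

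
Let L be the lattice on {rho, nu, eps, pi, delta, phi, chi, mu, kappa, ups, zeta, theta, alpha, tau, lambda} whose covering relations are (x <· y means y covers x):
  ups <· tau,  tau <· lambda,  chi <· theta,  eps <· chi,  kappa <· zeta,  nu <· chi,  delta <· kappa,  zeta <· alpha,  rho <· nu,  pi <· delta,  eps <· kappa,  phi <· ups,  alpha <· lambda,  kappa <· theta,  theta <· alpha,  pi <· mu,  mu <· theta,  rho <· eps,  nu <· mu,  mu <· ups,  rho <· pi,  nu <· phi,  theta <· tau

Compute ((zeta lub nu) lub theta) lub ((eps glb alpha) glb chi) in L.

alpha

zeta ∨ nu = alpha
alpha ∨ theta = alpha
eps ∧ alpha = eps
eps ∧ chi = eps
alpha ∨ eps = alpha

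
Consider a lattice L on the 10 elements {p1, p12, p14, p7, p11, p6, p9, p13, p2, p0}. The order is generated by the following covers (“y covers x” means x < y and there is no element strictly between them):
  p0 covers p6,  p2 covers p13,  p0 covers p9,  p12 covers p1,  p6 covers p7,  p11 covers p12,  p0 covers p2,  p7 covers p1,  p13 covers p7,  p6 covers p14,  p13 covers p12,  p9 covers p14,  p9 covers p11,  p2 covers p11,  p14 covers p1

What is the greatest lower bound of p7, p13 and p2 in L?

p7

Common lower bounds of {p7, p13, p2}: p1, p7.
The greatest among these is p7.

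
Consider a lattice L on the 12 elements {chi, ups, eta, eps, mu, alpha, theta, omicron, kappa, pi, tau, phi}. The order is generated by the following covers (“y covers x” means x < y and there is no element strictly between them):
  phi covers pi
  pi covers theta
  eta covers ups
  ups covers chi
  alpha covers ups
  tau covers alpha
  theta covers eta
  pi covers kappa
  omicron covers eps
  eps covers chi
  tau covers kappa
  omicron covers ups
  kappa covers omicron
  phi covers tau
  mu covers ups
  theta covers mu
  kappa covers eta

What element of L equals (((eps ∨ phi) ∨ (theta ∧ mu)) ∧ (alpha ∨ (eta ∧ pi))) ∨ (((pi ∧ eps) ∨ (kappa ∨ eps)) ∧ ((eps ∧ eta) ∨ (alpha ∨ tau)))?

tau

eps ∨ phi = phi
theta ∧ mu = mu
phi ∨ mu = phi
eta ∧ pi = eta
alpha ∨ eta = tau
phi ∧ tau = tau
pi ∧ eps = eps
kappa ∨ eps = kappa
eps ∨ kappa = kappa
eps ∧ eta = chi
alpha ∨ tau = tau
chi ∨ tau = tau
kappa ∧ tau = kappa
tau ∨ kappa = tau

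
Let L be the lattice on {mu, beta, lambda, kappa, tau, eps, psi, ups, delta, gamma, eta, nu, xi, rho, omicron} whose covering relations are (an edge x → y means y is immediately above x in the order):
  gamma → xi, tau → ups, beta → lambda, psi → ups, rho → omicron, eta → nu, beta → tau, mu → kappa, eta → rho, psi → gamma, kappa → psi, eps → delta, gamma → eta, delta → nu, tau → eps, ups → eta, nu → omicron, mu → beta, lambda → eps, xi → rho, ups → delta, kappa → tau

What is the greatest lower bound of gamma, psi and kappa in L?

kappa

Common lower bounds of {gamma, psi, kappa}: kappa, mu.
The greatest among these is kappa.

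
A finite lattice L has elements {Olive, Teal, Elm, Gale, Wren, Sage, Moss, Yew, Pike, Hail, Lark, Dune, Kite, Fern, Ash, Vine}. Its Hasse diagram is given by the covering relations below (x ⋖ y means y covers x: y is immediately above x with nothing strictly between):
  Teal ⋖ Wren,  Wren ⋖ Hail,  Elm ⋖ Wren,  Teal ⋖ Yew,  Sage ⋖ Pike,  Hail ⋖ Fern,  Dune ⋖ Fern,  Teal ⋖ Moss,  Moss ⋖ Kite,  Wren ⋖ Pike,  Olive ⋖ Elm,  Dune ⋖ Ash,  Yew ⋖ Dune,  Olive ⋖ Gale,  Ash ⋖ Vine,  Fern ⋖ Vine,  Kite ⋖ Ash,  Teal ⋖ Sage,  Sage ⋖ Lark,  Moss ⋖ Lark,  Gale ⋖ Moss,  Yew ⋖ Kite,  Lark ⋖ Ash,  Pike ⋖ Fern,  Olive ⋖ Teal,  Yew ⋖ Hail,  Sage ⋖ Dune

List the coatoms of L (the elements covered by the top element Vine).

The coatoms are exactly the elements covered by Vine: Ash, Fern.

Ash, Fern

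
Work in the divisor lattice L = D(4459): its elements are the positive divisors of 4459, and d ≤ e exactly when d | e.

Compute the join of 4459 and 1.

4459

In the divisibility order, the join is the least common multiple: lcm(4459, 1) = 4459.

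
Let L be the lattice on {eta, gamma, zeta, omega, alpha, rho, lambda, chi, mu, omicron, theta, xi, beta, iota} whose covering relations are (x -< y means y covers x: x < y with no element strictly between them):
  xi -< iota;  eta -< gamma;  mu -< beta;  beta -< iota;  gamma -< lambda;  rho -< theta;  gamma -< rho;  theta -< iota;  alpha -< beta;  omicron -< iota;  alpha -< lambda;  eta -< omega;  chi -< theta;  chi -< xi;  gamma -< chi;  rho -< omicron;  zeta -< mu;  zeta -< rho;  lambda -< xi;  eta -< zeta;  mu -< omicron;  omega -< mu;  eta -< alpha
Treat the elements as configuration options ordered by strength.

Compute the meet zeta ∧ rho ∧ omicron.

zeta

Common lower bounds of {zeta, rho, omicron}: eta, zeta.
The greatest among these is zeta.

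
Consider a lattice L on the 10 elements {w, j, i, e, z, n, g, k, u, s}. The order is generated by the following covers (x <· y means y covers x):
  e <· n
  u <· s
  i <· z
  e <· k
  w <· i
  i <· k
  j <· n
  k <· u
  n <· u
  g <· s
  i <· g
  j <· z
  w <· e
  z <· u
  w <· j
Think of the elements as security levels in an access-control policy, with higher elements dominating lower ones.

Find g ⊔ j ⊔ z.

s

Common upper bounds of {g, j, z}: s.
The least among these is s.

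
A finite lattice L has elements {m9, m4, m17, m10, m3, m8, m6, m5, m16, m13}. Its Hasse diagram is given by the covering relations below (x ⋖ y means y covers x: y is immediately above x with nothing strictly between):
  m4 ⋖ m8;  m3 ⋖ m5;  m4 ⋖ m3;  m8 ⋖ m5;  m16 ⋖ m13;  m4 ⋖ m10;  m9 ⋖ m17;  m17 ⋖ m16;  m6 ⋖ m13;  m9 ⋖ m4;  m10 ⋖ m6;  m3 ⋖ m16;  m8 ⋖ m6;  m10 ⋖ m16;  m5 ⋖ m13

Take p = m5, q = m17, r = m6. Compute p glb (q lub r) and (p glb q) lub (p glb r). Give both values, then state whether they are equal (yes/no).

m5; m8; no

q lub r = m13, so p glb (q lub r) = m5 glb m13 = m5.
p glb q = m9 and p glb r = m8, so (p glb q) lub (p glb r) = m9 lub m8 = m8.
Equal: no.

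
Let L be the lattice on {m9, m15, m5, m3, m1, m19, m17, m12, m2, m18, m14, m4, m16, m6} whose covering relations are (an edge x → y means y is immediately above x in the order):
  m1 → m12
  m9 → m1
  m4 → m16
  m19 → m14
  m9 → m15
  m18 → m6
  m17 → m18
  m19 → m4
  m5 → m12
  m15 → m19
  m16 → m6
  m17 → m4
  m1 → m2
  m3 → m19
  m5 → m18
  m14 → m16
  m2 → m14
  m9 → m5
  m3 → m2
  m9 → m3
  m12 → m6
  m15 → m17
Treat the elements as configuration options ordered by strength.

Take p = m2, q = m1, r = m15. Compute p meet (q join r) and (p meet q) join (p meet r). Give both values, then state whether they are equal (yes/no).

m2; m1; no

q join r = m14, so p meet (q join r) = m2 meet m14 = m2.
p meet q = m1 and p meet r = m9, so (p meet q) join (p meet r) = m1 join m9 = m1.
Equal: no.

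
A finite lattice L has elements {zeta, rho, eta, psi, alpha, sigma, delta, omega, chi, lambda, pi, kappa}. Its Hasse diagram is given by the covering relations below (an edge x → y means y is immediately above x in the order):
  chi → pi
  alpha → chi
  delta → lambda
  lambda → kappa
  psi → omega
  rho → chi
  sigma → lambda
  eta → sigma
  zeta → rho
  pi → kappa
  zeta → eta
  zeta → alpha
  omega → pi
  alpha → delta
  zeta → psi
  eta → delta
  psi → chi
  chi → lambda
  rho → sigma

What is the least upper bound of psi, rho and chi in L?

chi

Common upper bounds of {psi, rho, chi}: chi, kappa, lambda, pi.
The least among these is chi.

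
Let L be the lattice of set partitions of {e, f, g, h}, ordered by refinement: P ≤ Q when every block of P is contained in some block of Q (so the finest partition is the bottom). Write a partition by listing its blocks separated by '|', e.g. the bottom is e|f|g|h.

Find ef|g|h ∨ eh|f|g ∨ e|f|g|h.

Common upper bounds of {ef|g|h, eh|f|g, e|f|g|h}: efgh, efh|g.
The least among these is efh|g.

efh|g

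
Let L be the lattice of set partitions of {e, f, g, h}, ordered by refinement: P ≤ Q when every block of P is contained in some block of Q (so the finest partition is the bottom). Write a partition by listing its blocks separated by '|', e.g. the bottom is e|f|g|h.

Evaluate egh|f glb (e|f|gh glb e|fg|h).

e|f|g|h

e|f|gh ∧ e|fg|h = e|f|g|h
egh|f ∧ e|f|g|h = e|f|g|h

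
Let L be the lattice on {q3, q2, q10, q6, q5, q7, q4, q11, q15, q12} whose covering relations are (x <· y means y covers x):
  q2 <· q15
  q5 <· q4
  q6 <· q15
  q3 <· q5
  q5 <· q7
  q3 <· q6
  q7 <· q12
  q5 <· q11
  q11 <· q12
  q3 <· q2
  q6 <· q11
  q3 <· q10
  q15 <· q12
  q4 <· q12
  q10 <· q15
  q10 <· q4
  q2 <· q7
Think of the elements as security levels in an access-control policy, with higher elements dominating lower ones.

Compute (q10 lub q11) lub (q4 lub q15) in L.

q12

q10 ∨ q11 = q12
q4 ∨ q15 = q12
q12 ∨ q12 = q12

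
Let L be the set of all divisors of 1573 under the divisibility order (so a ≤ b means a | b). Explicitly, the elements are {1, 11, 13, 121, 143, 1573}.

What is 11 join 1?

In the divisibility order, the join is the least common multiple: lcm(11, 1) = 11.

11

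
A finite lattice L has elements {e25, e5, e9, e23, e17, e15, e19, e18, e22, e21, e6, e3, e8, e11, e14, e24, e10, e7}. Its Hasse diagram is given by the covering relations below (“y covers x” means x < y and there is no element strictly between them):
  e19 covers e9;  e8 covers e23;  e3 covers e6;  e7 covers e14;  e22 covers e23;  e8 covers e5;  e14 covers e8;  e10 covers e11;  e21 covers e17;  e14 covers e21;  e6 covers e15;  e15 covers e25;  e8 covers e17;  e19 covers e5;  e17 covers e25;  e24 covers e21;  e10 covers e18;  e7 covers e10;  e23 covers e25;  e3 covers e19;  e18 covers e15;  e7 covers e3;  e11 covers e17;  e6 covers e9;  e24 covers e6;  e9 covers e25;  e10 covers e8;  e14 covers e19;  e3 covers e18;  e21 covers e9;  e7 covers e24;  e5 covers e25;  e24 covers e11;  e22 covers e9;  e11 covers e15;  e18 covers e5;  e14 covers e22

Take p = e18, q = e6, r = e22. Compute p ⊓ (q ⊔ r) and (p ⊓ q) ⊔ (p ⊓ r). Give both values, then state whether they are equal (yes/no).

q ⊔ r = e7, so p ⊓ (q ⊔ r) = e18 ⊓ e7 = e18.
p ⊓ q = e15 and p ⊓ r = e25, so (p ⊓ q) ⊔ (p ⊓ r) = e15 ⊔ e25 = e15.
Equal: no.

e18; e15; no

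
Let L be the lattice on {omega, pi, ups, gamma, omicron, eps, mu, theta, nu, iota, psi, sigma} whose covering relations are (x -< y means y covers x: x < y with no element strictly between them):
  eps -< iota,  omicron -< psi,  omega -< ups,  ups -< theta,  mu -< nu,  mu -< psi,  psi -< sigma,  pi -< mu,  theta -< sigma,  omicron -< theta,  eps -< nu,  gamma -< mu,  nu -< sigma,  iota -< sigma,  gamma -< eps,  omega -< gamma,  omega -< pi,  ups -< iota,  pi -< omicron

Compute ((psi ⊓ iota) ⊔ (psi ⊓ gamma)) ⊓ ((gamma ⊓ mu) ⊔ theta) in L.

psi ∧ iota = gamma
psi ∧ gamma = gamma
gamma ∨ gamma = gamma
gamma ∧ mu = gamma
gamma ∨ theta = sigma
gamma ∧ sigma = gamma

gamma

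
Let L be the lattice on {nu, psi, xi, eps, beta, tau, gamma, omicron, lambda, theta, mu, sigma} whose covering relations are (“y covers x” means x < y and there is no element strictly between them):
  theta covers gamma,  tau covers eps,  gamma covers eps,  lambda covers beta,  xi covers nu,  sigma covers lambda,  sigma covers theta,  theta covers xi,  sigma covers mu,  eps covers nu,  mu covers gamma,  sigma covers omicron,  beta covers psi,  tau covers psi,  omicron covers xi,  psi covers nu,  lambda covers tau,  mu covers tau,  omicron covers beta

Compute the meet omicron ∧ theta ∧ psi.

Common lower bounds of {omicron, theta, psi}: nu.
The greatest among these is nu.

nu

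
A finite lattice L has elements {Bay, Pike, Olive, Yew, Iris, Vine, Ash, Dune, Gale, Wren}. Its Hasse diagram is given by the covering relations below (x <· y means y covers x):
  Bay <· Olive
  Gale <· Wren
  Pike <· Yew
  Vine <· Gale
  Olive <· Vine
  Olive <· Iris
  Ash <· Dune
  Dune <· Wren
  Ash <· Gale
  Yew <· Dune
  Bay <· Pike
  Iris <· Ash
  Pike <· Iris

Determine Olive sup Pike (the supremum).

Iris

Common upper bounds of {Olive, Pike}: Ash, Dune, Gale, Iris, Wren.
The least among these is Iris.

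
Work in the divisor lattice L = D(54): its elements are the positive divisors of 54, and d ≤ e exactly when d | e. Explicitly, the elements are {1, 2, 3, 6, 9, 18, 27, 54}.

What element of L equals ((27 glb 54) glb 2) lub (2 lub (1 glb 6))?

27 ∧ 54 = 27
27 ∧ 2 = 1
1 ∧ 6 = 1
2 ∨ 1 = 2
1 ∨ 2 = 2

2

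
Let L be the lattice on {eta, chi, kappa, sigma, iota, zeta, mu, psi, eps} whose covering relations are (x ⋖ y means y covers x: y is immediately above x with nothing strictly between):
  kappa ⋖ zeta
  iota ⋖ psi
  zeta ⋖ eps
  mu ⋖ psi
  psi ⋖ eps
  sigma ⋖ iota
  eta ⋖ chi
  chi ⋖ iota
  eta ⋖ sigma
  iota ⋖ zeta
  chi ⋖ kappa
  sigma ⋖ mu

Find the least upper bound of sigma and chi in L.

iota

Common upper bounds of {sigma, chi}: eps, iota, psi, zeta.
The least among these is iota.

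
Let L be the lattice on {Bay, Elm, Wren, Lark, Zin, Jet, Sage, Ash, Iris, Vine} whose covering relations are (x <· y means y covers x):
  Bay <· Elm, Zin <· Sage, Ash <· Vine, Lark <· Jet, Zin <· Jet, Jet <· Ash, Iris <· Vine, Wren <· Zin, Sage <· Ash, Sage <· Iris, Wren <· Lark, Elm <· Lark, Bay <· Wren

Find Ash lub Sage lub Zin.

Ash

Common upper bounds of {Ash, Sage, Zin}: Ash, Vine.
The least among these is Ash.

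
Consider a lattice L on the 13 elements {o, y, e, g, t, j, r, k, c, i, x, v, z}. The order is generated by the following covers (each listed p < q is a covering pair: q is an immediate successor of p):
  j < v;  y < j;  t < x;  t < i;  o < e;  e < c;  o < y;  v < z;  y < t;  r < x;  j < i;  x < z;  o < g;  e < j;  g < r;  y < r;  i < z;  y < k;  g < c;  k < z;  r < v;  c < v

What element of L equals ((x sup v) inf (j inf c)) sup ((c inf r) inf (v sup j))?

c

x ∨ v = z
j ∧ c = e
z ∧ e = e
c ∧ r = g
v ∨ j = v
g ∧ v = g
e ∨ g = c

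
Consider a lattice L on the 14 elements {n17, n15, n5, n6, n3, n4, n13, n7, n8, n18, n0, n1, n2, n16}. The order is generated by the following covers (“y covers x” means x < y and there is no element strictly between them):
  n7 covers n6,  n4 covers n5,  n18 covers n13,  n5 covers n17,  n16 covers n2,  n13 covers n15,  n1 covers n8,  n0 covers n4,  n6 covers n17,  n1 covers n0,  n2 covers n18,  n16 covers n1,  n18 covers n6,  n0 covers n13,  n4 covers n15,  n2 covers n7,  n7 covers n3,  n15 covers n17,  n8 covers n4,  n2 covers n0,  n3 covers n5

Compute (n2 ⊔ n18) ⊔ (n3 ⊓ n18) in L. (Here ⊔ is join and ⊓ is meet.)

n2 ∨ n18 = n2
n3 ∧ n18 = n17
n2 ∨ n17 = n2

n2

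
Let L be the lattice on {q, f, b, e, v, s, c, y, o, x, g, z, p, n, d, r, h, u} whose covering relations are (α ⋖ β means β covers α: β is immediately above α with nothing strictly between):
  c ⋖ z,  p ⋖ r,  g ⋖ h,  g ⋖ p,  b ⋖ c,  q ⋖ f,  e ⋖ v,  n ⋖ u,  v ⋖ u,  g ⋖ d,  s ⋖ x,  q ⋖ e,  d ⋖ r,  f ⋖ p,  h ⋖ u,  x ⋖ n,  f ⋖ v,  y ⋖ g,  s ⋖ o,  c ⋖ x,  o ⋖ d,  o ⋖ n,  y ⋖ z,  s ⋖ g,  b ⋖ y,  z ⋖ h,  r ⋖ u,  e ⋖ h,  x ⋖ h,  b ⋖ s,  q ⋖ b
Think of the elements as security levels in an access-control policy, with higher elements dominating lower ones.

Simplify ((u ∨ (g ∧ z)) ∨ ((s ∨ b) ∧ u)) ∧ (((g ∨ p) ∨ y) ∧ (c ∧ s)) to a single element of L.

b

g ∧ z = y
u ∨ y = u
s ∨ b = s
s ∧ u = s
u ∨ s = u
g ∨ p = p
p ∨ y = p
c ∧ s = b
p ∧ b = b
u ∧ b = b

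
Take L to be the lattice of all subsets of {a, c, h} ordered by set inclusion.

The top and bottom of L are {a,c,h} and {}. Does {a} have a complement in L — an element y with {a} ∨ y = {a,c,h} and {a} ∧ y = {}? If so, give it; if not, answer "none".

Need y with {a} ∨ y = {a,c,h} and {a} ∧ y = {}.
Checking each element gives: {c,h}.

{c,h}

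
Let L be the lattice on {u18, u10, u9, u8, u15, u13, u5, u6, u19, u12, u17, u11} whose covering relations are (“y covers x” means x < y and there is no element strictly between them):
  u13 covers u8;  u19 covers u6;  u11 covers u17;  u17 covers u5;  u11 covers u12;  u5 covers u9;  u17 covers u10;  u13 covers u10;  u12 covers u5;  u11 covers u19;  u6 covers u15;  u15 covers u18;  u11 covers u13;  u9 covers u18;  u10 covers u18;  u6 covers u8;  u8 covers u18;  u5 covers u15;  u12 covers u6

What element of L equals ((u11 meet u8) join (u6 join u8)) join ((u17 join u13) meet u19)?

u19

u11 ∧ u8 = u8
u6 ∨ u8 = u6
u8 ∨ u6 = u6
u17 ∨ u13 = u11
u11 ∧ u19 = u19
u6 ∨ u19 = u19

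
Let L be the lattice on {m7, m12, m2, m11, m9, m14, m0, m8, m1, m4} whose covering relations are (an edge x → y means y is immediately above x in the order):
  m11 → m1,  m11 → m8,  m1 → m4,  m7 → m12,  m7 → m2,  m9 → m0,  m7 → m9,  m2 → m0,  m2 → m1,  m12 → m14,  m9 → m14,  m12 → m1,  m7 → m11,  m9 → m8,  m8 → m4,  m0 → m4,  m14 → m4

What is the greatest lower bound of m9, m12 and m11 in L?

Common lower bounds of {m9, m12, m11}: m7.
The greatest among these is m7.

m7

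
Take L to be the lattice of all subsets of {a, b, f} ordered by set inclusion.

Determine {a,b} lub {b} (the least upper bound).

Under ⊆, join is union: {a,b} ∪ {b} = {a,b}.

{a,b}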